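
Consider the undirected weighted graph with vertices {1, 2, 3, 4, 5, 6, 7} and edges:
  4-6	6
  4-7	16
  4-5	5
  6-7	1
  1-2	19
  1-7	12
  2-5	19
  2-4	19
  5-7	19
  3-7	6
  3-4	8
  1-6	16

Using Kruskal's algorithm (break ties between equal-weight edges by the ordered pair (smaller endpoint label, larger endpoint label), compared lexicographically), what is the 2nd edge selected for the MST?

4-5

Sort edges by weight, then run Kruskal:
6-7 (1): add — endpoints in different components.
4-5 (5): add — endpoints in different components.
3-7 (6): add — endpoints in different components.
4-6 (6): add — endpoints in different components.
3-4 (8): skip — 3 and 4 already connected.
1-7 (12): add — endpoints in different components.
1-6 (16): skip — 1 and 6 already connected.
4-7 (16): skip — 4 and 7 already connected.
1-2 (19): add — endpoints in different components.
The 2nd edge added is 4-5.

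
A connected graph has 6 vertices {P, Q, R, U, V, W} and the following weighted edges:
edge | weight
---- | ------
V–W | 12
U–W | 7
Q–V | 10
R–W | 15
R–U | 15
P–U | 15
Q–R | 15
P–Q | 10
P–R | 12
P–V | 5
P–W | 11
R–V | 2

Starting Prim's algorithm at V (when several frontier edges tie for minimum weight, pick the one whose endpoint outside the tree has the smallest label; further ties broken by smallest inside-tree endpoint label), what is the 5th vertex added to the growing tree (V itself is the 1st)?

Prim's algorithm from V:
Step 1: cheapest edge leaving the tree is R–V (2); add R.
Step 2: cheapest edge leaving the tree is P–V (5); add P.
Step 3: cheapest edge leaving the tree is P–Q (10); add Q.
Step 4: cheapest edge leaving the tree is P–W (11); add W.
Step 5: cheapest edge leaving the tree is U–W (7); add U.
Vertex order: V, R, P, Q, W, U. The 5th vertex is W.

W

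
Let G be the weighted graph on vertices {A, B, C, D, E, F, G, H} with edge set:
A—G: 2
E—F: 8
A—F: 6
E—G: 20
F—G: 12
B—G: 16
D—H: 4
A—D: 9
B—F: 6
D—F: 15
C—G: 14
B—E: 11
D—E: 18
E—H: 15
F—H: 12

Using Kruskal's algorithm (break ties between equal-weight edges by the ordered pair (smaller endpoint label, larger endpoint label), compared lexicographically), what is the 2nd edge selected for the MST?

Kruskal's algorithm — process edges by increasing weight (ties by edge label):
A—G (2): add — endpoints in different components.
D—H (4): add — endpoints in different components.
A—F (6): add — endpoints in different components.
B—F (6): add — endpoints in different components.
E—F (8): add — endpoints in different components.
A—D (9): add — endpoints in different components.
B—E (11): skip — B and E already connected.
F—G (12): skip — F and G already connected.
F—H (12): skip — F and H already connected.
C—G (14): add — endpoints in different components.
The 2nd edge added is D—H.

D-H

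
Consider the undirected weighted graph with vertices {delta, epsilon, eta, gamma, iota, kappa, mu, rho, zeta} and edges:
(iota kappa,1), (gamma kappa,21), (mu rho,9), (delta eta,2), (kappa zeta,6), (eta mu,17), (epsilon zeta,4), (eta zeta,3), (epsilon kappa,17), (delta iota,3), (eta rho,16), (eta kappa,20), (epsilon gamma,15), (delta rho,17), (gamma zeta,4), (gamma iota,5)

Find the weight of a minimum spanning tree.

Prim's algorithm from mu:
Step 1: cheapest edge leaving the tree is mu rho (9); add rho.
Step 2: cheapest edge leaving the tree is eta rho (16); add eta.
Step 3: cheapest edge leaving the tree is delta eta (2); add delta.
Step 4: cheapest edge leaving the tree is delta iota (3); add iota.
Step 5: cheapest edge leaving the tree is iota kappa (1); add kappa.
Step 6: cheapest edge leaving the tree is eta zeta (3); add zeta.
Step 7: cheapest edge leaving the tree is epsilon zeta (4); add epsilon.
Step 8: cheapest edge leaving the tree is gamma zeta (4); add gamma.
MST edges: mu rho, eta rho, delta eta, delta iota, iota kappa, eta zeta, epsilon zeta, gamma zeta; total weight 9+16+2+3+1+3+4+4 = 42.

42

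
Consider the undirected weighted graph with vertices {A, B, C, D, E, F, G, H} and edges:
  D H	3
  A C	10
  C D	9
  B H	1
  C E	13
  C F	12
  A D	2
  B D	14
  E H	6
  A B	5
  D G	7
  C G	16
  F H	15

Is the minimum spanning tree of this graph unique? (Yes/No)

Kruskal: consider edges lightest-first.
B H (1): add — endpoints in different components.
A D (2): add — endpoints in different components.
D H (3): add — endpoints in different components.
A B (5): skip — A and B already connected.
E H (6): add — endpoints in different components.
D G (7): add — endpoints in different components.
C D (9): add — endpoints in different components.
A C (10): skip — A and C already connected.
C F (12): add — endpoints in different components.
Every non-tree edge has weight strictly greater than the heaviest edge on the tree path between its endpoints, so the MST is unique.

Yes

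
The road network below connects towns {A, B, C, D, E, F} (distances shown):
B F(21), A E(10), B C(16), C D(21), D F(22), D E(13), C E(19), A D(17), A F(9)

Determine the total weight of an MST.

Prim's algorithm from D:
Step 1: frontier [D E 13, A D 17, C D 21, D F 22] → take D E (13); add E.
Step 2: frontier [A D 17, C D 21, D F 22, A E 10, C E 19] → take A E (10); add A.
Step 3: frontier [A F 9, C D 21, D F 22, C E 19] → take A F (9); add F.
Step 4: frontier [C D 21, C E 19, B F 21] → take C E (19); add C.
Step 5: frontier [B C 16, B F 21] → take B C (16); add B.
MST edges: D E, A E, A F, C E, B C; total weight 13+10+9+19+16 = 67.

67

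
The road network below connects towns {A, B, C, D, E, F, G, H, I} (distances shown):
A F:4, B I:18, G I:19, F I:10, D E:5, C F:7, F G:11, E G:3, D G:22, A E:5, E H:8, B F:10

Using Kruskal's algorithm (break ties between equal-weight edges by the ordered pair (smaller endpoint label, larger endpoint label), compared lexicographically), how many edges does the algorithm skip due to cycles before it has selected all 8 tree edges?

Kruskal: consider edges lightest-first.
E G (3): add — endpoints in different components.
A F (4): add — endpoints in different components.
A E (5): add — endpoints in different components.
D E (5): add — endpoints in different components.
C F (7): add — endpoints in different components.
E H (8): add — endpoints in different components.
B F (10): add — endpoints in different components.
F I (10): add — endpoints in different components.
Edges rejected before the tree was complete: 0.

0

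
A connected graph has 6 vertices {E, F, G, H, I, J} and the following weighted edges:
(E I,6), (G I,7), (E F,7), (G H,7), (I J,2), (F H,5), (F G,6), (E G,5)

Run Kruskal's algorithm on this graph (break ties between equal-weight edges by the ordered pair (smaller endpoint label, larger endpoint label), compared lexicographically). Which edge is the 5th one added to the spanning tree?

Kruskal's algorithm — process edges by increasing weight (ties by edge label):
I J (2): add — endpoints in different components.
E G (5): add — endpoints in different components.
F H (5): add — endpoints in different components.
E I (6): add — endpoints in different components.
F G (6): add — endpoints in different components.
The 5th edge added is F G.

F-G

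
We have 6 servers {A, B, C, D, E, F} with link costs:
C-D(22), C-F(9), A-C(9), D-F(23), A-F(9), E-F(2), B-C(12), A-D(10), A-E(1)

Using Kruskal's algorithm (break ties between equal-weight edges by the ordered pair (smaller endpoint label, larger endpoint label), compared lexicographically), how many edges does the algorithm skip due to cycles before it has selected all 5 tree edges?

2

Kruskal's algorithm — process edges by increasing weight (ties by edge label):
A-E (1): add — endpoints in different components.
E-F (2): add — endpoints in different components.
A-C (9): add — endpoints in different components.
A-F (9): skip — A and F already connected.
C-F (9): skip — C and F already connected.
A-D (10): add — endpoints in different components.
B-C (12): add — endpoints in different components.
Edges rejected before the tree was complete: 2.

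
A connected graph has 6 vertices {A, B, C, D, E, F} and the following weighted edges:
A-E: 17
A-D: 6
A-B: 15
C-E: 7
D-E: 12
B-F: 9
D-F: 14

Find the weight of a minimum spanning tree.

Kruskal's algorithm — process edges by increasing weight (ties by edge label):
A-D (6): add. Components now {A,D} {B} {C} {E} {F}
C-E (7): add. Components now {A,D} {B} {C,E} {F}
B-F (9): add. Components now {A,D} {B,F} {C,E}
D-E (12): add. Components now {A,C,D,E} {B,F}
D-F (14): add. Components now {A,B,C,D,E,F}
MST edges: A-D, C-E, B-F, D-E, D-F; total weight 6+7+9+12+14 = 48.

48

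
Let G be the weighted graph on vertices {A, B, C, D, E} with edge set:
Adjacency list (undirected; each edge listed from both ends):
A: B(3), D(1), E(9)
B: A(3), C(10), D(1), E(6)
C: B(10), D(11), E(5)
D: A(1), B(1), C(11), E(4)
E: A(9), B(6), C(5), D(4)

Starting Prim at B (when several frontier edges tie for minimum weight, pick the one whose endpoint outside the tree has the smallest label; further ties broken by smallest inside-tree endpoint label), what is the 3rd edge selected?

Grow the tree from B using Prim:
Step 1: frontier [B D 1, A B 3, B E 6, B C 10] → take B D (1); add D.
Step 2: frontier [A B 3, B E 6, B C 10, A D 1, D E 4, C D 11] → take A D (1); add A.
Step 3: frontier [A E 9, B E 6, B C 10, D E 4, C D 11] → take D E (4); add E.
Step 4: frontier [B C 10, C D 11, C E 5] → take C E (5); add C.
The 3rd edge added is D E.

D-E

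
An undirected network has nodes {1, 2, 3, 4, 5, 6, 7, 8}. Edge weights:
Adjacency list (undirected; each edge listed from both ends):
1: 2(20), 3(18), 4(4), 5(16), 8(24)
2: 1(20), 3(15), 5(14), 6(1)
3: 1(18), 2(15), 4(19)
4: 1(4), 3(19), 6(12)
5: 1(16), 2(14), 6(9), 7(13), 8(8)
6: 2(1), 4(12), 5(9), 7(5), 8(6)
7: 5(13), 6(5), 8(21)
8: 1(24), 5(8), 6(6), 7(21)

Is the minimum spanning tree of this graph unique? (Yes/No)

Yes

Sort edges by weight, then run Kruskal:
2-6 (1): add — endpoints in different components.
1-4 (4): add — endpoints in different components.
6-7 (5): add — endpoints in different components.
6-8 (6): add — endpoints in different components.
5-8 (8): add — endpoints in different components.
5-6 (9): skip — 5 and 6 already connected.
4-6 (12): add — endpoints in different components.
5-7 (13): skip — 5 and 7 already connected.
2-5 (14): skip — 2 and 5 already connected.
2-3 (15): add — endpoints in different components.
Every non-tree edge has weight strictly greater than the heaviest edge on the tree path between its endpoints, so the MST is unique.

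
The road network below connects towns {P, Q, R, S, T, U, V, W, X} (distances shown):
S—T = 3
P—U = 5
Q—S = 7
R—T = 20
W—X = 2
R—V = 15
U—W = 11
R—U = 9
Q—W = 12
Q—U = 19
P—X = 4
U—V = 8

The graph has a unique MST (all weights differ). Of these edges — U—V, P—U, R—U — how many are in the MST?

3

Kruskal's algorithm — process edges by increasing weight (ties by edge label):
W—X (2): add — endpoints in different components.
S—T (3): add — endpoints in different components.
P—X (4): add — endpoints in different components.
P—U (5): add — endpoints in different components.
Q—S (7): add — endpoints in different components.
U—V (8): add — endpoints in different components.
R—U (9): add — endpoints in different components.
U—W (11): skip — U and W already connected.
Q—W (12): add — endpoints in different components.
MST edge set: {W—X, S—T, P—X, P—U, Q—S, U—V, R—U, Q—W}.
Of the listed edges, {U—V, P—U, R—U} are in the MST → 3.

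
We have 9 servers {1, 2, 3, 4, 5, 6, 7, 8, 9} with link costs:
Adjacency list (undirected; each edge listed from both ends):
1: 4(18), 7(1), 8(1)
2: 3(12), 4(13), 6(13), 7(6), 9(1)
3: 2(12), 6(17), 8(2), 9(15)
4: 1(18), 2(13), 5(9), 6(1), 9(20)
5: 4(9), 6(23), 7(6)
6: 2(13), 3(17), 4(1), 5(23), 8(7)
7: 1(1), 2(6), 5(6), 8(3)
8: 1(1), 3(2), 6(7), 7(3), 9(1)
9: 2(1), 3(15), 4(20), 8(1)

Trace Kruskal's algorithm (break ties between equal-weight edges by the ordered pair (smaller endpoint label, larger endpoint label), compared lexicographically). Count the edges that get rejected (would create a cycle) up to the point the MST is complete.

2

Sort edges by weight, then run Kruskal:
1 7 (1): add — endpoints in different components.
1 8 (1): add — endpoints in different components.
2 9 (1): add — endpoints in different components.
4 6 (1): add — endpoints in different components.
8 9 (1): add — endpoints in different components.
3 8 (2): add — endpoints in different components.
7 8 (3): skip — 7 and 8 already connected.
2 7 (6): skip — 2 and 7 already connected.
5 7 (6): add — endpoints in different components.
6 8 (7): add — endpoints in different components.
Edges rejected before the tree was complete: 2.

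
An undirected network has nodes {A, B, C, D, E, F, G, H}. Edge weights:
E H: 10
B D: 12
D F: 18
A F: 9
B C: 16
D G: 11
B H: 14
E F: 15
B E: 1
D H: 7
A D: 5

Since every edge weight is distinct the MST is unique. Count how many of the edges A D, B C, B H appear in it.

Kruskal's algorithm — process edges by increasing weight (ties by edge label):
B E (1): add — endpoints in different components.
A D (5): add — endpoints in different components.
D H (7): add — endpoints in different components.
A F (9): add — endpoints in different components.
E H (10): add — endpoints in different components.
D G (11): add — endpoints in different components.
B D (12): skip — B and D already connected.
B H (14): skip — B and H already connected.
E F (15): skip — E and F already connected.
B C (16): add — endpoints in different components.
MST edge set: {B E, A D, D H, A F, E H, D G, B C}.
Of the listed edges, {A D, B C} are in the MST → 2.

2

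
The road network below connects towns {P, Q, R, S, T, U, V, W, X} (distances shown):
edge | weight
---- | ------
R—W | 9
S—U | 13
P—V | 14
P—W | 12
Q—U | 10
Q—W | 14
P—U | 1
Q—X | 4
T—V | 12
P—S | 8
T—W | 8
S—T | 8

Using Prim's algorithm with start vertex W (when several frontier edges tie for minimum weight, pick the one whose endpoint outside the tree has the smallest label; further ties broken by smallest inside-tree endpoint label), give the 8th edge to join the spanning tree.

T-V

Prim's algorithm from W:
Step 1: frontier [T—W 8, R—W 9, P—W 12, Q—W 14] → take T—W (8); add T.
Step 2: frontier [S—T 8, T—V 12, R—W 9, P—W 12, Q—W 14] → take S—T (8); add S.
Step 3: frontier [P—S 8, S—U 13, T—V 12, R—W 9, P—W 12, Q—W 14] → take P—S (8); add P.
Step 4: frontier [P—U 1, P—V 14, S—U 13, T—V 12, R—W 9, Q—W 14] → take P—U (1); add U.
Step 5: frontier [P—V 14, T—V 12, Q—U 10, R—W 9, Q—W 14] → take R—W (9); add R.
Step 6: frontier [P—V 14, T—V 12, Q—U 10, Q—W 14] → take Q—U (10); add Q.
Step 7: frontier [P—V 14, Q—X 4, T—V 12] → take Q—X (4); add X.
Step 8: frontier [P—V 14, T—V 12] → take T—V (12); add V.
The 8th edge added is T—V.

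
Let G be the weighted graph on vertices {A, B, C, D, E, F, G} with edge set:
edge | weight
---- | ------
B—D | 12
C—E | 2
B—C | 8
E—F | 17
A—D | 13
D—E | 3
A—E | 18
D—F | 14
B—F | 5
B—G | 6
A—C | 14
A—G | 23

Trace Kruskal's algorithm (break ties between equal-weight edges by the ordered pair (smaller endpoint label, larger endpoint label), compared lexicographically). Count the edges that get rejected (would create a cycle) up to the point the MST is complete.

1

Kruskal's algorithm — process edges by increasing weight (ties by edge label):
C—E (2): add — endpoints in different components.
D—E (3): add — endpoints in different components.
B—F (5): add — endpoints in different components.
B—G (6): add — endpoints in different components.
B—C (8): add — endpoints in different components.
B—D (12): skip — B and D already connected.
A—D (13): add — endpoints in different components.
Edges rejected before the tree was complete: 1.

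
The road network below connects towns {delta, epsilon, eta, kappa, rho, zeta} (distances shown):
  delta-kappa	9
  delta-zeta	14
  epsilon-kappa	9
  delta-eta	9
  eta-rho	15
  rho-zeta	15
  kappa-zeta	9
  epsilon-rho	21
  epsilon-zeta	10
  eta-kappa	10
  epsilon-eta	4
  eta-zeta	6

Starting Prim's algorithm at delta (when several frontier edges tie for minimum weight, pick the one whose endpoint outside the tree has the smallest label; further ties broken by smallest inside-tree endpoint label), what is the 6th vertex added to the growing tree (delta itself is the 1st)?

Grow the tree from delta using Prim:
Step 1: frontier [delta-eta 9, delta-kappa 9, delta-zeta 14] → take delta-eta (9); add eta.
Step 2: frontier [delta-kappa 9, delta-zeta 14, epsilon-eta 4, eta-zeta 6, eta-kappa 10, eta-rho 15] → take epsilon-eta (4); add epsilon.
Step 3: frontier [delta-kappa 9, delta-zeta 14, epsilon-kappa 9, epsilon-zeta 10, epsilon-rho 21, eta-zeta 6, eta-kappa 10, eta-rho 15] → take eta-zeta (6); add zeta.
Step 4: frontier [delta-kappa 9, epsilon-kappa 9, epsilon-rho 21, eta-kappa 10, eta-rho 15, kappa-zeta 9, rho-zeta 15] → take delta-kappa (9); add kappa.
Step 5: frontier [epsilon-rho 21, eta-rho 15, rho-zeta 15] → take eta-rho (15); add rho.
Vertex order: delta, eta, epsilon, zeta, kappa, rho. The 6th vertex is rho.

rho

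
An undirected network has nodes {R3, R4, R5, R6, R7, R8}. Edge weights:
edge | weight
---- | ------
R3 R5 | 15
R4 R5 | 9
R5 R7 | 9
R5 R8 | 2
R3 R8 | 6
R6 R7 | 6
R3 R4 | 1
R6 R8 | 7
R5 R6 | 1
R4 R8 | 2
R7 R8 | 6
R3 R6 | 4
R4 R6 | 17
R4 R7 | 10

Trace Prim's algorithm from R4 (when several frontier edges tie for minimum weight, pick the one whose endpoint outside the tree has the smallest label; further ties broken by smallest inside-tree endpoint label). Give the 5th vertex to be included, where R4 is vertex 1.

R6

Prim, starting at R4.
Step 1: cheapest edge leaving the tree is R3 R4 (1); add R3.
Step 2: cheapest edge leaving the tree is R4 R8 (2); add R8.
Step 3: cheapest edge leaving the tree is R5 R8 (2); add R5.
Step 4: cheapest edge leaving the tree is R5 R6 (1); add R6.
Step 5: cheapest edge leaving the tree is R6 R7 (6); add R7.
Vertex order: R4, R3, R8, R5, R6, R7. The 5th vertex is R6.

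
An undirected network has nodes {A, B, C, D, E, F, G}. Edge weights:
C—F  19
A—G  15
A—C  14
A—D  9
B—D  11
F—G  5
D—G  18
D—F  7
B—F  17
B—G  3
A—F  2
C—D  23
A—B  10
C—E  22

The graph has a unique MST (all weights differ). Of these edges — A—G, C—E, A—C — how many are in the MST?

2

Sort edges by weight, then run Kruskal:
A—F (2): add. Components now {A,F} {B} {C} {D} {E} {G}
B—G (3): add. Components now {A,F} {B,G} {C} {D} {E}
F—G (5): add. Components now {A,B,F,G} {C} {D} {E}
D—F (7): add. Components now {A,B,D,F,G} {C} {E}
A—D (9): skip — A and D already connected.
A—B (10): skip — A and B already connected.
B—D (11): skip — B and D already connected.
A—C (14): add. Components now {A,B,C,D,F,G} {E}
A—G (15): skip — A and G already connected.
B—F (17): skip — B and F already connected.
D—G (18): skip — D and G already connected.
C—F (19): skip — C and F already connected.
C—E (22): add. Components now {A,B,C,D,E,F,G}
MST edge set: {A—F, B—G, F—G, D—F, A—C, C—E}.
Of the listed edges, {C—E, A—C} are in the MST → 2.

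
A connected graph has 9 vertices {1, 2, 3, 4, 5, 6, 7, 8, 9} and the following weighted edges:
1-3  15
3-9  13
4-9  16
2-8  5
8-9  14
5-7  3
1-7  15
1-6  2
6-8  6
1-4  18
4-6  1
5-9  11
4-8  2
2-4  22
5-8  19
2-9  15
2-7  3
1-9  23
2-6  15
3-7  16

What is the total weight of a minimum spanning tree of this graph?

40

Kruskal: consider edges lightest-first.
4-6 (1): add — endpoints in different components.
1-6 (2): add — endpoints in different components.
4-8 (2): add — endpoints in different components.
2-7 (3): add — endpoints in different components.
5-7 (3): add — endpoints in different components.
2-8 (5): add — endpoints in different components.
6-8 (6): skip — 6 and 8 already connected.
5-9 (11): add — endpoints in different components.
3-9 (13): add — endpoints in different components.
MST edges: 4-6, 1-6, 4-8, 2-7, 5-7, 2-8, 5-9, 3-9; total weight 1+2+2+3+3+5+11+13 = 40.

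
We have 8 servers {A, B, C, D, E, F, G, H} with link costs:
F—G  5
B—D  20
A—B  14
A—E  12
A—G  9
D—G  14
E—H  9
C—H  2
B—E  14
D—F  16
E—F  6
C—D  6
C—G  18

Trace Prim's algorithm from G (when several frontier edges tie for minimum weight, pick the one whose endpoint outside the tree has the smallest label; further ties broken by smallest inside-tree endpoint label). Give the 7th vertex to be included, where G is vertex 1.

Grow the tree from G using Prim:
Step 1: cheapest edge leaving the tree is F—G (5); add F.
Step 2: cheapest edge leaving the tree is E—F (6); add E.
Step 3: cheapest edge leaving the tree is A—G (9); add A.
Step 4: cheapest edge leaving the tree is E—H (9); add H.
Step 5: cheapest edge leaving the tree is C—H (2); add C.
Step 6: cheapest edge leaving the tree is C—D (6); add D.
Step 7: cheapest edge leaving the tree is A—B (14); add B.
Vertex order: G, F, E, A, H, C, D, B. The 7th vertex is D.

D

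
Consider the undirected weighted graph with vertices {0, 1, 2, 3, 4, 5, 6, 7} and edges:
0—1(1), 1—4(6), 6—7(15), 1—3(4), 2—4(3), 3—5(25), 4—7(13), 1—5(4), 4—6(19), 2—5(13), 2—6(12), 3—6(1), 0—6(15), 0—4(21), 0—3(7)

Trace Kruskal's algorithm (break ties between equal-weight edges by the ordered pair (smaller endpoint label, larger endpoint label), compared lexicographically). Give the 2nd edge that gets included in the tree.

Kruskal's algorithm — process edges by increasing weight (ties by edge label):
0—1 (1): add — endpoints in different components.
3—6 (1): add — endpoints in different components.
2—4 (3): add — endpoints in different components.
1—3 (4): add — endpoints in different components.
1—5 (4): add — endpoints in different components.
1—4 (6): add — endpoints in different components.
0—3 (7): skip — 0 and 3 already connected.
2—6 (12): skip — 2 and 6 already connected.
2—5 (13): skip — 2 and 5 already connected.
4—7 (13): add — endpoints in different components.
The 2nd edge added is 3—6.

3-6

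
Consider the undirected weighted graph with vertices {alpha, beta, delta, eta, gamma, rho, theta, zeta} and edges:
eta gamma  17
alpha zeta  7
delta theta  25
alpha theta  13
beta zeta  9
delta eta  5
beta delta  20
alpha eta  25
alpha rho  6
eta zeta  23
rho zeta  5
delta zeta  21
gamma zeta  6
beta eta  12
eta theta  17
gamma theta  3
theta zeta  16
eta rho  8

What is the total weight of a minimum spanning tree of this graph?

42

Sort edges by weight, then run Kruskal:
gamma theta (3): add — endpoints in different components.
delta eta (5): add — endpoints in different components.
rho zeta (5): add — endpoints in different components.
alpha rho (6): add — endpoints in different components.
gamma zeta (6): add — endpoints in different components.
alpha zeta (7): skip — zeta and alpha already connected.
eta rho (8): add — endpoints in different components.
beta zeta (9): add — endpoints in different components.
MST edges: gamma theta, delta eta, rho zeta, alpha rho, gamma zeta, eta rho, beta zeta; total weight 3+5+5+6+6+8+9 = 42.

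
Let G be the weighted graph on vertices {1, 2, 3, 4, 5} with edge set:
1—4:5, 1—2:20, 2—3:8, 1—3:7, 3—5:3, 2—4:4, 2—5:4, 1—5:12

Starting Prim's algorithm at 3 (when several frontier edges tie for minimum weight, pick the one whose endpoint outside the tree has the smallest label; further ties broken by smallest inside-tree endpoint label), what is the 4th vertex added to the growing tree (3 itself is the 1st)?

4

Grow the tree from 3 using Prim:
Step 1: cheapest edge leaving the tree is 3—5 (3); add 5.
Step 2: cheapest edge leaving the tree is 2—5 (4); add 2.
Step 3: cheapest edge leaving the tree is 2—4 (4); add 4.
Step 4: cheapest edge leaving the tree is 1—4 (5); add 1.
Vertex order: 3, 5, 2, 4, 1. The 4th vertex is 4.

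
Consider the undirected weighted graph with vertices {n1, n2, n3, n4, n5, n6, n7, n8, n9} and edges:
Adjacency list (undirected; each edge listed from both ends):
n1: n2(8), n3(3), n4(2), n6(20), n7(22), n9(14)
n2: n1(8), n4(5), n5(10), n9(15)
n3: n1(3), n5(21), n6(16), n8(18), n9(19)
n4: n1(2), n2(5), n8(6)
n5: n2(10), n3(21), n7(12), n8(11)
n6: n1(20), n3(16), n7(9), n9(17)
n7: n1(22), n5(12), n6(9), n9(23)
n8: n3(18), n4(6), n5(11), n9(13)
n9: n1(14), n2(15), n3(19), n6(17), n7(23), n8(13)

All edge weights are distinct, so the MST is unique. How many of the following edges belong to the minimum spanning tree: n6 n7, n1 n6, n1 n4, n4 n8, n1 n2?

3

Sort edges by weight, then run Kruskal:
n1 n4 (2): add — endpoints in different components.
n1 n3 (3): add — endpoints in different components.
n2 n4 (5): add — endpoints in different components.
n4 n8 (6): add — endpoints in different components.
n1 n2 (8): skip — n1 and n2 already connected.
n6 n7 (9): add — endpoints in different components.
n2 n5 (10): add — endpoints in different components.
n5 n8 (11): skip — n5 and n8 already connected.
n5 n7 (12): add — endpoints in different components.
n8 n9 (13): add — endpoints in different components.
MST edge set: {n1 n4, n1 n3, n2 n4, n4 n8, n6 n7, n2 n5, n5 n7, n8 n9}.
Of the listed edges, {n6 n7, n1 n4, n4 n8} are in the MST → 3.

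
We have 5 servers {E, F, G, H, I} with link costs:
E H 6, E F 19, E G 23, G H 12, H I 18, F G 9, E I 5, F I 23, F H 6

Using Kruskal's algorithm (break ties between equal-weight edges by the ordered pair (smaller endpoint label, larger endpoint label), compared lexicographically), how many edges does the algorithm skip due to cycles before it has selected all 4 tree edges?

0

Kruskal's algorithm — process edges by increasing weight (ties by edge label):
E I (5): add — endpoints in different components.
E H (6): add — endpoints in different components.
F H (6): add — endpoints in different components.
F G (9): add — endpoints in different components.
Edges rejected before the tree was complete: 0.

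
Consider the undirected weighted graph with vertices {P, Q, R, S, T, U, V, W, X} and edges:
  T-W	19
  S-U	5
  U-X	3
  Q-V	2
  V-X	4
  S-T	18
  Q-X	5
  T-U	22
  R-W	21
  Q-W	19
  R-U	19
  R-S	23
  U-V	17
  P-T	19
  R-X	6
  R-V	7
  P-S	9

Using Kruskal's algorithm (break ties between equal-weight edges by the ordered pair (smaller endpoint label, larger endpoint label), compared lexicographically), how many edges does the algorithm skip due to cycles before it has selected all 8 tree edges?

4

Kruskal's algorithm — process edges by increasing weight (ties by edge label):
Q-V (2): add — endpoints in different components.
U-X (3): add — endpoints in different components.
V-X (4): add — endpoints in different components.
Q-X (5): skip — Q and X already connected.
S-U (5): add — endpoints in different components.
R-X (6): add — endpoints in different components.
R-V (7): skip — R and V already connected.
P-S (9): add — endpoints in different components.
U-V (17): skip — U and V already connected.
S-T (18): add — endpoints in different components.
P-T (19): skip — T and P already connected.
Q-W (19): add — endpoints in different components.
Edges rejected before the tree was complete: 4.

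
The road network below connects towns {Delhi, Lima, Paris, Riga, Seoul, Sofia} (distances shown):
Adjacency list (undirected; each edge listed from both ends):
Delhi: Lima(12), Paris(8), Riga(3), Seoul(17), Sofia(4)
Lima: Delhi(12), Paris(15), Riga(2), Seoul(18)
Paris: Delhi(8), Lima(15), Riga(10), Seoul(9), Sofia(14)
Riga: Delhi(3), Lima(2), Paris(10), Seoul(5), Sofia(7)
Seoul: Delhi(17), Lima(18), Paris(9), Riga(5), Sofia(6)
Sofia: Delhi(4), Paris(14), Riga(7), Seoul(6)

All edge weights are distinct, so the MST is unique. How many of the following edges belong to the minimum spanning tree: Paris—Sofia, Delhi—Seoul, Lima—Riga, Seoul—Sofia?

Sort edges by weight, then run Kruskal:
Lima—Riga (2): add — endpoints in different components.
Delhi—Riga (3): add — endpoints in different components.
Delhi—Sofia (4): add — endpoints in different components.
Riga—Seoul (5): add — endpoints in different components.
Seoul—Sofia (6): skip — Sofia and Seoul already connected.
Riga—Sofia (7): skip — Sofia and Riga already connected.
Delhi—Paris (8): add — endpoints in different components.
MST edge set: {Lima—Riga, Delhi—Riga, Delhi—Sofia, Riga—Seoul, Delhi—Paris}.
Of the listed edges, {Lima—Riga} are in the MST → 1.

1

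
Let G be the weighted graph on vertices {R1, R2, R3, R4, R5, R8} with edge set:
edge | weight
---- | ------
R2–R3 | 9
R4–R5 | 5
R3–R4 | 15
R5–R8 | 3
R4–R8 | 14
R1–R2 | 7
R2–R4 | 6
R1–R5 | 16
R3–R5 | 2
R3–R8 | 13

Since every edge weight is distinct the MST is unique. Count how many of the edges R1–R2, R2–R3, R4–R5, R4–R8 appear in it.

2

Kruskal: consider edges lightest-first.
R3–R5 (2): add — endpoints in different components.
R5–R8 (3): add — endpoints in different components.
R4–R5 (5): add — endpoints in different components.
R2–R4 (6): add — endpoints in different components.
R1–R2 (7): add — endpoints in different components.
MST edge set: {R3–R5, R5–R8, R4–R5, R2–R4, R1–R2}.
Of the listed edges, {R1–R2, R4–R5} are in the MST → 2.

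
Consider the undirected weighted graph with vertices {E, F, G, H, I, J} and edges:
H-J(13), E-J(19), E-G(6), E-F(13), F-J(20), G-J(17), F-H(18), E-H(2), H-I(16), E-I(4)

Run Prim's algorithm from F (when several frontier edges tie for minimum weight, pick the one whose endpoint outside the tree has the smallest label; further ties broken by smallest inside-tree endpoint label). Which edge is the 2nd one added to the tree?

E-H

Grow the tree from F using Prim:
Step 1: frontier [E-F 13, F-H 18, F-J 20] → take E-F (13); add E.
Step 2: frontier [E-H 2, E-I 4, E-G 6, E-J 19, F-H 18, F-J 20] → take E-H (2); add H.
Step 3: frontier [E-I 4, E-G 6, E-J 19, F-J 20, H-J 13, H-I 16] → take E-I (4); add I.
Step 4: frontier [E-G 6, E-J 19, F-J 20, H-J 13] → take E-G (6); add G.
Step 5: frontier [E-J 19, F-J 20, G-J 17, H-J 13] → take H-J (13); add J.
The 2nd edge added is E-H.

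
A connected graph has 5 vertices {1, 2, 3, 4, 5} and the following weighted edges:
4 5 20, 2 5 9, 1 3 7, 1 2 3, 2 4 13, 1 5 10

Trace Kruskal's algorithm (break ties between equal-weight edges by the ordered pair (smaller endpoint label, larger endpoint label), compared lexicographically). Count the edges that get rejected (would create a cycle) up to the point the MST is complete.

Kruskal's algorithm — process edges by increasing weight (ties by edge label):
1 2 (3): add — endpoints in different components.
1 3 (7): add — endpoints in different components.
2 5 (9): add — endpoints in different components.
1 5 (10): skip — 1 and 5 already connected.
2 4 (13): add — endpoints in different components.
Edges rejected before the tree was complete: 1.

1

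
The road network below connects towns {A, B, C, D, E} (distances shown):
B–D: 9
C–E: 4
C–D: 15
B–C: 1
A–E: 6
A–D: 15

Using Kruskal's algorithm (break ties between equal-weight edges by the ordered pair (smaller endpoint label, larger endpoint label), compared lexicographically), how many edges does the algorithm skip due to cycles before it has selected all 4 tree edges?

Kruskal's algorithm — process edges by increasing weight (ties by edge label):
B–C (1): add — endpoints in different components.
C–E (4): add — endpoints in different components.
A–E (6): add — endpoints in different components.
B–D (9): add — endpoints in different components.
Edges rejected before the tree was complete: 0.

0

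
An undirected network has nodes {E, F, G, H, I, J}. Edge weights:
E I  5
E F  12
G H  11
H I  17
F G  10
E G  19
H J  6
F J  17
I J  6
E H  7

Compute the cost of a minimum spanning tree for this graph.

38

Prim's algorithm from I:
Step 1: frontier [E I 5, I J 6, H I 17] → take E I (5); add E.
Step 2: frontier [E H 7, E F 12, E G 19, I J 6, H I 17] → take I J (6); add J.
Step 3: frontier [E H 7, E F 12, E G 19, H I 17, H J 6, F J 17] → take H J (6); add H.
Step 4: frontier [E F 12, E G 19, G H 11, F J 17] → take G H (11); add G.
Step 5: frontier [E F 12, F G 10, F J 17] → take F G (10); add F.
MST edges: E I, I J, H J, G H, F G; total weight 5+6+6+11+10 = 38.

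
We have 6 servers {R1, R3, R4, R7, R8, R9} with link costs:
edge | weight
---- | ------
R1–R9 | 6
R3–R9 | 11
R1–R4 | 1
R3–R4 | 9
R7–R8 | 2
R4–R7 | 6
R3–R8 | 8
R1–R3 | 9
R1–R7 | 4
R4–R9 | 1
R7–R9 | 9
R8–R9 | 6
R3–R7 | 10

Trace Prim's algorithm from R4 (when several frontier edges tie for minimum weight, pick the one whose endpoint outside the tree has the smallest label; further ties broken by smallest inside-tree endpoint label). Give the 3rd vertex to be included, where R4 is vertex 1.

R9

Grow the tree from R4 using Prim:
Step 1: frontier [R1–R4 1, R4–R9 1, R4–R7 6, R3–R4 9] → take R1–R4 (1); add R1.
Step 2: frontier [R1–R7 4, R1–R9 6, R1–R3 9, R4–R9 1, R4–R7 6, R3–R4 9] → take R4–R9 (1); add R9.
Step 3: frontier [R1–R7 4, R1–R3 9, R4–R7 6, R3–R4 9, R8–R9 6, R7–R9 9, R3–R9 11] → take R1–R7 (4); add R7.
Step 4: frontier [R1–R3 9, R3–R4 9, R7–R8 2, R3–R7 10, R8–R9 6, R3–R9 11] → take R7–R8 (2); add R8.
Step 5: frontier [R1–R3 9, R3–R4 9, R3–R7 10, R3–R8 8, R3–R9 11] → take R3–R8 (8); add R3.
Vertex order: R4, R1, R9, R7, R8, R3. The 3rd vertex is R9.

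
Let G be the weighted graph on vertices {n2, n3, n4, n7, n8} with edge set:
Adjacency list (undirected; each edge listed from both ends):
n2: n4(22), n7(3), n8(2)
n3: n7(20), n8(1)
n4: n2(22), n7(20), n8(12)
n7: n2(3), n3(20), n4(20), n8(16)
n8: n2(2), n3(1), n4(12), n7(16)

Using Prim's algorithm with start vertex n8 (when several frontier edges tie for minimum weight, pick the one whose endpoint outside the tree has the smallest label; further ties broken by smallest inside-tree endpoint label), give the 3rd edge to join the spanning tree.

Prim, starting at n8.
Step 1: frontier [n3—n8 1, n2—n8 2, n4—n8 12, n7—n8 16] → take n3—n8 (1); add n3.
Step 2: frontier [n3—n7 20, n2—n8 2, n4—n8 12, n7—n8 16] → take n2—n8 (2); add n2.
Step 3: frontier [n2—n7 3, n2—n4 22, n3—n7 20, n4—n8 12, n7—n8 16] → take n2—n7 (3); add n7.
Step 4: frontier [n2—n4 22, n4—n7 20, n4—n8 12] → take n4—n8 (12); add n4.
The 3rd edge added is n2—n7.

n2-n7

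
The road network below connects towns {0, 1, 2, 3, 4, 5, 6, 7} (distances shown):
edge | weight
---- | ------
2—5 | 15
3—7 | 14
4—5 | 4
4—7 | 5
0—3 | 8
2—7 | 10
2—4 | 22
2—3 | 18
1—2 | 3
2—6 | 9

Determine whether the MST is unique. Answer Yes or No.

Sort edges by weight, then run Kruskal:
1—2 (3): add — endpoints in different components.
4—5 (4): add — endpoints in different components.
4—7 (5): add — endpoints in different components.
0—3 (8): add — endpoints in different components.
2—6 (9): add — endpoints in different components.
2—7 (10): add — endpoints in different components.
3—7 (14): add — endpoints in different components.
Every non-tree edge has weight strictly greater than the heaviest edge on the tree path between its endpoints, so the MST is unique.

Yes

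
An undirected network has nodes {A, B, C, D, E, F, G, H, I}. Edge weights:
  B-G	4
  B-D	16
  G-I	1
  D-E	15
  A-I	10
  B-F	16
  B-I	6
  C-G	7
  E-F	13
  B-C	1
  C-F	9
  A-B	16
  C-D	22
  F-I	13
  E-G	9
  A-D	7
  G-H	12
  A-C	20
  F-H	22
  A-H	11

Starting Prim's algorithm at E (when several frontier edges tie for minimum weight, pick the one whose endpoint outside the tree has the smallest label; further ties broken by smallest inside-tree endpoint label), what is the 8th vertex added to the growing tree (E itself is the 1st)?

D

Prim's algorithm from E:
Step 1: cheapest edge leaving the tree is E-G (9); add G.
Step 2: cheapest edge leaving the tree is G-I (1); add I.
Step 3: cheapest edge leaving the tree is B-G (4); add B.
Step 4: cheapest edge leaving the tree is B-C (1); add C.
Step 5: cheapest edge leaving the tree is C-F (9); add F.
Step 6: cheapest edge leaving the tree is A-I (10); add A.
Step 7: cheapest edge leaving the tree is A-D (7); add D.
Step 8: cheapest edge leaving the tree is A-H (11); add H.
Vertex order: E, G, I, B, C, F, A, D, H. The 8th vertex is D.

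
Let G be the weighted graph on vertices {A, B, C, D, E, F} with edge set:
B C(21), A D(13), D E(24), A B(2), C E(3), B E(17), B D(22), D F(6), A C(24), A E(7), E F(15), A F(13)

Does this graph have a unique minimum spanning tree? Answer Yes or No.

Kruskal: consider edges lightest-first.
A B (2): add — endpoints in different components.
C E (3): add — endpoints in different components.
D F (6): add — endpoints in different components.
A E (7): add — endpoints in different components.
A D (13): add — endpoints in different components.
Non-tree edge A F has weight 13, equal to the heaviest edge on its tree cycle — swapping gives another MST of the same weight. Not unique.

No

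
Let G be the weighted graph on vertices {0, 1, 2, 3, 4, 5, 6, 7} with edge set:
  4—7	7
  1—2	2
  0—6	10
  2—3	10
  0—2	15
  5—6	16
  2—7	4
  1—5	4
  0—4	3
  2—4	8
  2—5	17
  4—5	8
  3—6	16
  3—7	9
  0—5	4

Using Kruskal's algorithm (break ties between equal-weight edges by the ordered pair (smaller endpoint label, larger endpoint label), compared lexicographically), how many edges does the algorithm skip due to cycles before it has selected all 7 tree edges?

Sort edges by weight, then run Kruskal:
1—2 (2): add — endpoints in different components.
0—4 (3): add — endpoints in different components.
0—5 (4): add — endpoints in different components.
1—5 (4): add — endpoints in different components.
2—7 (4): add — endpoints in different components.
4—7 (7): skip — 4 and 7 already connected.
2—4 (8): skip — 2 and 4 already connected.
4—5 (8): skip — 4 and 5 already connected.
3—7 (9): add — endpoints in different components.
0—6 (10): add — endpoints in different components.
Edges rejected before the tree was complete: 3.

3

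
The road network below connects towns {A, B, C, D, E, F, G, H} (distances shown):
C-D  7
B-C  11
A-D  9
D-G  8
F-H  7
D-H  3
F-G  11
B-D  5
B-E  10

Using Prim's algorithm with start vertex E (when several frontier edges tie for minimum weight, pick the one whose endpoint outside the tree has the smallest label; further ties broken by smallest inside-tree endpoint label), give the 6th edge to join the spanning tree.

Prim, starting at E.
Step 1: frontier [B-E 10] → take B-E (10); add B.
Step 2: frontier [B-D 5, B-C 11] → take B-D (5); add D.
Step 3: frontier [B-C 11, D-H 3, C-D 7, D-G 8, A-D 9] → take D-H (3); add H.
Step 4: frontier [B-C 11, C-D 7, D-G 8, A-D 9, F-H 7] → take C-D (7); add C.
Step 5: frontier [D-G 8, A-D 9, F-H 7] → take F-H (7); add F.
Step 6: frontier [D-G 8, A-D 9, F-G 11] → take D-G (8); add G.
Step 7: frontier [A-D 9] → take A-D (9); add A.
The 6th edge added is D-G.

D-G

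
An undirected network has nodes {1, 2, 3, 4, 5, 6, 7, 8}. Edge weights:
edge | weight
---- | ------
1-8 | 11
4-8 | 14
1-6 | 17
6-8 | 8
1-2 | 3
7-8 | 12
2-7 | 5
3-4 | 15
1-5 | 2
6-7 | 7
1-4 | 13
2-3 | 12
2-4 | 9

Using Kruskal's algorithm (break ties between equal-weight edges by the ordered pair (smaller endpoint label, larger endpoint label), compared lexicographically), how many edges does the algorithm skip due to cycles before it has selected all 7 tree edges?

Sort edges by weight, then run Kruskal:
1-5 (2): add — endpoints in different components.
1-2 (3): add — endpoints in different components.
2-7 (5): add — endpoints in different components.
6-7 (7): add — endpoints in different components.
6-8 (8): add — endpoints in different components.
2-4 (9): add — endpoints in different components.
1-8 (11): skip — 1 and 8 already connected.
2-3 (12): add — endpoints in different components.
Edges rejected before the tree was complete: 1.

1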